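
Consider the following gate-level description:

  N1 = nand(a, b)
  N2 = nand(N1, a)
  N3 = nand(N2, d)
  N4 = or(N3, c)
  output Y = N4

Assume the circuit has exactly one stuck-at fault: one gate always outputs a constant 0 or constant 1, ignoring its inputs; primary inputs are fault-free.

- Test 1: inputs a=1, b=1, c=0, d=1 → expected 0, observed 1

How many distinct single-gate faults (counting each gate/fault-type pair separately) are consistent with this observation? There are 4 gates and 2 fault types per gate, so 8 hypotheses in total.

4

Fault-free: N1=0, N2=1, N3=0, N4=0 → 0. Observed 1.
  N1 stuck-at-0: output 0 ✗
  N1 stuck-at-1: output 1 ✓
  N2 stuck-at-0: output 1 ✓
  N2 stuck-at-1: output 0 ✗
  N3 stuck-at-0: output 0 ✗
  N3 stuck-at-1: output 1 ✓
  N4 stuck-at-0: output 0 ✗
  N4 stuck-at-1: output 1 ✓
Consistent faults: {N1 stuck-at-1, N2 stuck-at-0, N3 stuck-at-1, N4 stuck-at-1} — 4 in all.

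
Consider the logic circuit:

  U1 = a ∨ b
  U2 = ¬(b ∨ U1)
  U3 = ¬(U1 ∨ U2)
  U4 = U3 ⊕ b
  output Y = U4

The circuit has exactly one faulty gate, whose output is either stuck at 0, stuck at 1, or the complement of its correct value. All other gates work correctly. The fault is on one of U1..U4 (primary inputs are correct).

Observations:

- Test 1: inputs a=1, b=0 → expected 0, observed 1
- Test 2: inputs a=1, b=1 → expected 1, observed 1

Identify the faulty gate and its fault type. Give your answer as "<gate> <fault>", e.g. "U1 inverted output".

U4 stuck-at-1

Fault-free values for test 1 (a=1, b=0): U1=1, U2=0, U3=0, U4=0, giving Y=0. Observed 1.
Test 1: faults giving observed 1 are {U3 stuck-at-1, U3 inverted output, U4 stuck-at-1, U4 inverted output}.
Test 2 (a=1, b=1): fault-free U1=1, U2=0, U3=0, U4=1 → 1; observed 1. Eliminates U3 stuck-at-1, U3 inverted output, U4 inverted output.
Only U4 stuck-at-1 is consistent with every test.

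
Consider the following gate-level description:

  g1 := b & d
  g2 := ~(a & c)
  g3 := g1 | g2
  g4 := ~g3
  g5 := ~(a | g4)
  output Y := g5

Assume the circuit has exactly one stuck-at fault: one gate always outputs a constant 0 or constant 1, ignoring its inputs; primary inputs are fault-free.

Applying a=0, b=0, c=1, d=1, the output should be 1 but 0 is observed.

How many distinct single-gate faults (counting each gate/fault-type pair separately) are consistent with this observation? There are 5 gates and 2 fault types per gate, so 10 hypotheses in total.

4

Fault-free: g1=0, g2=1, g3=1, g4=0, g5=1 → 1. Observed 0.
  g1 stuck-at-0: output 1 ✗
  g1 stuck-at-1: output 1 ✗
  g2 stuck-at-0: output 0 ✓
  g2 stuck-at-1: output 1 ✗
  g3 stuck-at-0: output 0 ✓
  g3 stuck-at-1: output 1 ✗
  g4 stuck-at-0: output 1 ✗
  g4 stuck-at-1: output 0 ✓
  g5 stuck-at-0: output 0 ✓
  g5 stuck-at-1: output 1 ✗
Consistent faults: {g2 stuck-at-0, g3 stuck-at-0, g4 stuck-at-1, g5 stuck-at-0} — 4 in all.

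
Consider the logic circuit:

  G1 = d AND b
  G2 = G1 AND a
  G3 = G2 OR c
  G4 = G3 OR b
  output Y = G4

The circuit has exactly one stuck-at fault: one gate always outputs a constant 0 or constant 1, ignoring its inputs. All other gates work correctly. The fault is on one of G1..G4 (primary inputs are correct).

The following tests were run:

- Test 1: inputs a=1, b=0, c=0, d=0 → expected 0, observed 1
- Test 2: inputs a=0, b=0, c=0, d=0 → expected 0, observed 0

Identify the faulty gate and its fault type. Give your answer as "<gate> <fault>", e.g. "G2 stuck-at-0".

Fault-free values for test 1 (a=1, b=0, c=0, d=0): G1=0, G2=0, G3=0, G4=0, giving Y=0. Observed 1.
Test 1: faults giving observed 1 are {G1 stuck-at-1, G2 stuck-at-1, G3 stuck-at-1, G4 stuck-at-1}.
Test 2 (a=0, b=0, c=0, d=0): fault-free G1=0, G2=0, G3=0, G4=0 → 0; observed 0. Eliminates G2 stuck-at-1, G3 stuck-at-1, G4 stuck-at-1.
Only G1 stuck-at-1 is consistent with every test.

G1 stuck-at-1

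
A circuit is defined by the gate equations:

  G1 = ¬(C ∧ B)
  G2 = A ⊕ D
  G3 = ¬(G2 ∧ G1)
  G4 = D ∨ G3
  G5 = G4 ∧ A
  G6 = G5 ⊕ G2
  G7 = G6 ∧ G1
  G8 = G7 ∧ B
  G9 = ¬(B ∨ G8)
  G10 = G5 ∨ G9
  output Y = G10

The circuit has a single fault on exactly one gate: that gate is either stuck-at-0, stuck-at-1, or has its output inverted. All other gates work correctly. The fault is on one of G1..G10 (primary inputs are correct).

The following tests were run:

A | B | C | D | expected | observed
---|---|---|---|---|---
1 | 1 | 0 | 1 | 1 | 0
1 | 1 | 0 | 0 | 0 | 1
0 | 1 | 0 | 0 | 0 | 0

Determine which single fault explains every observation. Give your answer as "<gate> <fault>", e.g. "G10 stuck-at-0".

Fault-free values for test 1 (A=1, B=1, C=0, D=1): G1=1, G2=0, G3=1, G4=1, G5=1, G6=1, G7=1, G8=1, G9=0, G10=1, giving Y=1. Observed 0.
Test 1: faults giving observed 0 are {G4 stuck-at-0, G4 inverted output, G5 stuck-at-0, G5 inverted output, G10 stuck-at-0, G10 inverted output}.
Test 2 (A=1, B=1, C=0, D=0): fault-free G1=1, G2=1, G3=0, G4=0, G5=0, G6=1, G7=1, G8=1, G9=0, G10=0 → 0; observed 1. Eliminates G4 stuck-at-0, G5 stuck-at-0, G10 stuck-at-0.
Test 3 (A=0, B=1, C=0, D=0): fault-free G1=1, G2=0, G3=1, G4=1, G5=0, G6=0, G7=0, G8=0, G9=0, G10=0 → 0; observed 0. Eliminates G5 inverted output, G10 inverted output.
Only G4 inverted output is consistent with every test.

G4 inverted output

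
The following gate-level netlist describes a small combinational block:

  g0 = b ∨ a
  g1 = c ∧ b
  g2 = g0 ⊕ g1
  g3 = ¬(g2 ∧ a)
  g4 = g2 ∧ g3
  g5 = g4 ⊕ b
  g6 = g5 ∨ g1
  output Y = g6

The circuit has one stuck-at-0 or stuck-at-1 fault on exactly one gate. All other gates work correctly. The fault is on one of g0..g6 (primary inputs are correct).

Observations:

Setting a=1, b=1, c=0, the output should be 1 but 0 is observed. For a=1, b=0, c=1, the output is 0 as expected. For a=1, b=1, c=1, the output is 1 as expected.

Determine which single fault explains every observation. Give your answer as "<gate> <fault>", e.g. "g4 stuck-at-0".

Fault-free values for test 1 (a=1, b=1, c=0): g0=1, g1=0, g2=1, g3=0, g4=0, g5=1, g6=1, giving Y=1. Observed 0.
Test 1: faults giving observed 0 are {g3 stuck-at-1, g4 stuck-at-1, g5 stuck-at-0, g6 stuck-at-0}.
Test 2 (a=1, b=0, c=1): fault-free g0=1, g1=0, g2=1, g3=0, g4=0, g5=0, g6=0 → 0; observed 0. Eliminates g3 stuck-at-1, g4 stuck-at-1.
Test 3 (a=1, b=1, c=1): fault-free g0=1, g1=1, g2=0, g3=1, g4=0, g5=1, g6=1 → 1; observed 1. Eliminates g6 stuck-at-0.
Only g5 stuck-at-0 is consistent with every test.

g5 stuck-at-0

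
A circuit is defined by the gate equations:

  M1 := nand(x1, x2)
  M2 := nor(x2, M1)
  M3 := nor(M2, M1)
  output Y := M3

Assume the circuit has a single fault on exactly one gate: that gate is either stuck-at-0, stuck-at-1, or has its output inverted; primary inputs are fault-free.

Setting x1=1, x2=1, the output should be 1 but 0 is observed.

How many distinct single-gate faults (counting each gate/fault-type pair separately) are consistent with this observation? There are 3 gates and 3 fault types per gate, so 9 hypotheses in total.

Fault-free: M1=0, M2=0, M3=1 → 1. Observed 0.
  M1 stuck-at-0: output 1 ✗
  M1 stuck-at-1: output 0 ✓
  M1 inverted output: output 0 ✓
  M2 stuck-at-0: output 1 ✗
  M2 stuck-at-1: output 0 ✓
  M2 inverted output: output 0 ✓
  M3 stuck-at-0: output 0 ✓
  M3 stuck-at-1: output 1 ✗
  M3 inverted output: output 0 ✓
Consistent faults: {M1 stuck-at-1, M1 inverted output, M2 stuck-at-1, M2 inverted output, M3 stuck-at-0, M3 inverted output} — 6 in all.

6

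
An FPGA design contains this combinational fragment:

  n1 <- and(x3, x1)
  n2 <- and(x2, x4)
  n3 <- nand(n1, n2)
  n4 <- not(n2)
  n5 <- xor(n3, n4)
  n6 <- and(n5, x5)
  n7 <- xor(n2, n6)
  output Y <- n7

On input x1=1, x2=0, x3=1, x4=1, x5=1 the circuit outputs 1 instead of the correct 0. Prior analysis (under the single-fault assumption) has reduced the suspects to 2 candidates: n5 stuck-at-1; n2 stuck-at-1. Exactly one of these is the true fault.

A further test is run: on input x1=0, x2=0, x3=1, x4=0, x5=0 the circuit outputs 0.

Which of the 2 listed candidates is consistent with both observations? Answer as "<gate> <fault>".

n5 stuck-at-1

Evaluate each candidate on input x1=0, x2=0, x3=1, x4=0, x5=0:
  n5 stuck-at-1: n1=0, n2=0, n3=1, n4=1, n5=1 [stuck-at-1], n6=0, n7=0 → 0 — matches
  n2 stuck-at-1: n1=0, n2=1 [stuck-at-1], n3=1, n4=0, n5=1, n6=0, n7=1 → 1 — eliminated
Only n5 stuck-at-1 reproduces the observed 0.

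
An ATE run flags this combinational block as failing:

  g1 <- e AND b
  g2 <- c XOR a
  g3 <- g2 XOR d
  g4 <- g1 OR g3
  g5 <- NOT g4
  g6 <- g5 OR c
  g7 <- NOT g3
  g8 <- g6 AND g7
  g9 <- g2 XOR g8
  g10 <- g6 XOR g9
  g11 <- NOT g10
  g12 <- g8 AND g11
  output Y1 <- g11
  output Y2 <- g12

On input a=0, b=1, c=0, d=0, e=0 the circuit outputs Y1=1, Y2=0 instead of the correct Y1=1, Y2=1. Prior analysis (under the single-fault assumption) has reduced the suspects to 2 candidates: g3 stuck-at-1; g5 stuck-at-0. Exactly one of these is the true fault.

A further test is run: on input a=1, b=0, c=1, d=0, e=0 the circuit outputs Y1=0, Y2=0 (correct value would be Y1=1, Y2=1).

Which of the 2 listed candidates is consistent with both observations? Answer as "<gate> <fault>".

g3 stuck-at-1

Evaluate each candidate on input a=1, b=0, c=1, d=0, e=0:
  g3 stuck-at-1: g1=0, g2=0, g3=1 [stuck-at-1], g4=1, g5=0, g6=1, g7=0, g8=0, g9=0, g10=1, g11=0, g12=0 → Y1=0, Y2=0 — matches
  g5 stuck-at-0: g1=0, g2=0, g3=0, g4=0, g5=0 [stuck-at-0], g6=1, g7=1, g8=1, g9=1, g10=0, g11=1, g12=1 → Y1=1, Y2=1 — eliminated
Only g3 stuck-at-1 reproduces the observed Y1=0, Y2=0.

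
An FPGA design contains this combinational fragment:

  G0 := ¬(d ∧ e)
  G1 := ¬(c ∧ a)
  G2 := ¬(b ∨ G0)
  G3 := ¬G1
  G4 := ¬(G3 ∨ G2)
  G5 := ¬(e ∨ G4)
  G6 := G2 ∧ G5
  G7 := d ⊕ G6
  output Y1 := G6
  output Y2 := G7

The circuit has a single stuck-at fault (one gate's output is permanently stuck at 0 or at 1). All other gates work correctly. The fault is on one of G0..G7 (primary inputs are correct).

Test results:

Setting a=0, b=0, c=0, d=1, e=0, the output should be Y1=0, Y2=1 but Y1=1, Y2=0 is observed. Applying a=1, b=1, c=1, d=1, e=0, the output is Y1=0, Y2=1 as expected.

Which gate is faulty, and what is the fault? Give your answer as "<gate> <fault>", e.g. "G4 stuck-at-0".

G0 stuck-at-0

Fault-free values for test 1 (a=0, b=0, c=0, d=1, e=0): G0=1, G1=1, G2=0, G3=0, G4=1, G5=0, G6=0, G7=1, giving Y1=0, Y2=1. Observed Y1=1, Y2=0.
Test 1: faults giving observed Y1=1, Y2=0 are {G0 stuck-at-0, G2 stuck-at-1, G6 stuck-at-1}.
Test 2 (a=1, b=1, c=1, d=1, e=0): fault-free G0=1, G1=0, G2=0, G3=1, G4=0, G5=1, G6=0, G7=1 → Y1=0, Y2=1; observed Y1=0, Y2=1. Eliminates G2 stuck-at-1, G6 stuck-at-1.
Only G0 stuck-at-0 is consistent with every test.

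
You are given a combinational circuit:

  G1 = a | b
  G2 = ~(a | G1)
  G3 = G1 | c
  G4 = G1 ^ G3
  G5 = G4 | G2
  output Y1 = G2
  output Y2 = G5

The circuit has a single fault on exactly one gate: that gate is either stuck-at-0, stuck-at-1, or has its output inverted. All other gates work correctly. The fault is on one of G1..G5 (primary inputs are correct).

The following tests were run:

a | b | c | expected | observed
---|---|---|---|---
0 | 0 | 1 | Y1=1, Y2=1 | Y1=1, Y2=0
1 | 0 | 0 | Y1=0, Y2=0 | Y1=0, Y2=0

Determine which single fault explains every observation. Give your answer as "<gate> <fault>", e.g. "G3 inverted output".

G5 stuck-at-0

Fault-free values for test 1 (a=0, b=0, c=1): G1=0, G2=1, G3=1, G4=1, G5=1, giving Y1=1, Y2=1. Observed Y1=1, Y2=0.
Test 1: faults giving observed Y1=1, Y2=0 are {G5 stuck-at-0, G5 inverted output}.
Test 2 (a=1, b=0, c=0): fault-free G1=1, G2=0, G3=1, G4=0, G5=0 → Y1=0, Y2=0; observed Y1=0, Y2=0. Eliminates G5 inverted output.
Only G5 stuck-at-0 is consistent with every test.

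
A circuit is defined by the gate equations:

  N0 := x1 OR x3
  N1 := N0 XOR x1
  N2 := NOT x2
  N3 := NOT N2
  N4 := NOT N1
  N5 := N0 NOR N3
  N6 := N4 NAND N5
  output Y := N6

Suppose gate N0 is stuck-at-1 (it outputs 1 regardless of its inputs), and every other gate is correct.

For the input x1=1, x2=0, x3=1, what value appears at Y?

1

Propagate with N0 forced: N0=1 [stuck-at-1], N1=0, N2=1, N3=0, N4=1, N5=0, N6=1.
So Y = 1. (Same as the fault-free value — the fault is masked on this input.)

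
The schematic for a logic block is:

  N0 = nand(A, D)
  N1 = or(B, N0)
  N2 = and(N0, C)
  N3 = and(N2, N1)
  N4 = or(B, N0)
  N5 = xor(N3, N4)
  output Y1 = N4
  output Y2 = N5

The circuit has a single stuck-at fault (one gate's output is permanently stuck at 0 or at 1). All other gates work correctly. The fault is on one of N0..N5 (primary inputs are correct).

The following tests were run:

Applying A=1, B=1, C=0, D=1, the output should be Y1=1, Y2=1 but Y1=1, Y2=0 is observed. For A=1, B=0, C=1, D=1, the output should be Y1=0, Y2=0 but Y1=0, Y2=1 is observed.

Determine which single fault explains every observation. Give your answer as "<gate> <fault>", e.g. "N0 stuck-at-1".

N3 stuck-at-1

Fault-free values for test 1 (A=1, B=1, C=0, D=1): N0=0, N1=1, N2=0, N3=0, N4=1, N5=1, giving Y1=1, Y2=1. Observed Y1=1, Y2=0.
Test 1: faults giving observed Y1=1, Y2=0 are {N2 stuck-at-1, N3 stuck-at-1, N5 stuck-at-0}.
Test 2 (A=1, B=0, C=1, D=1): fault-free N0=0, N1=0, N2=0, N3=0, N4=0, N5=0 → Y1=0, Y2=0; observed Y1=0, Y2=1. Eliminates N2 stuck-at-1, N5 stuck-at-0.
Only N3 stuck-at-1 is consistent with every test.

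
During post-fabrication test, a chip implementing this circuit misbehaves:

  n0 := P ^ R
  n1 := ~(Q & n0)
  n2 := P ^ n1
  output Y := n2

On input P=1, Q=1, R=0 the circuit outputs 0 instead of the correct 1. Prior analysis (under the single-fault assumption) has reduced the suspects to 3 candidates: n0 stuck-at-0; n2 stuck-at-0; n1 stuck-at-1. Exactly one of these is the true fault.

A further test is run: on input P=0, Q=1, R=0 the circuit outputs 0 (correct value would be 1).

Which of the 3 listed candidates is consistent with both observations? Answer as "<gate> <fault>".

Evaluate each candidate on input P=0, Q=1, R=0:
  n0 stuck-at-0: n0=0 [stuck-at-0], n1=1, n2=1 → 1 — eliminated
  n2 stuck-at-0: n0=0, n1=1, n2=0 [stuck-at-0] → 0 — matches
  n1 stuck-at-1: n0=0, n1=1 [stuck-at-1], n2=1 → 1 — eliminated
Only n2 stuck-at-0 reproduces the observed 0.

n2 stuck-at-0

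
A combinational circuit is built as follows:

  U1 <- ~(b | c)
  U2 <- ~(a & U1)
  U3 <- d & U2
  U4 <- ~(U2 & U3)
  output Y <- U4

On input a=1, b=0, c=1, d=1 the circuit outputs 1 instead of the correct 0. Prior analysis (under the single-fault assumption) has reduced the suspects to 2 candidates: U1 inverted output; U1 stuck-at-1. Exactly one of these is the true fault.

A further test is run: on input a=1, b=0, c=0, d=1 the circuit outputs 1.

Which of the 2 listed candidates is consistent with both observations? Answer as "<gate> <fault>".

Evaluate each candidate on input a=1, b=0, c=0, d=1:
  U1 inverted output: U1=0 [inverted output], U2=1, U3=1, U4=0 → 0 — eliminated
  U1 stuck-at-1: U1=1 [stuck-at-1], U2=0, U3=0, U4=1 → 1 — matches
Only U1 stuck-at-1 reproduces the observed 1.

U1 stuck-at-1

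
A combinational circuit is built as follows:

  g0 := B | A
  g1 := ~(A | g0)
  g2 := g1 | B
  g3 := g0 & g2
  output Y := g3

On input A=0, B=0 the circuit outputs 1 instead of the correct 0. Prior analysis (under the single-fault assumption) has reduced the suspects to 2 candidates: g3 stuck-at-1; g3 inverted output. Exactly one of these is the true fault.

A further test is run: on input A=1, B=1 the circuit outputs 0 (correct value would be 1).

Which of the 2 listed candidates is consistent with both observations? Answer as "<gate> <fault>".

g3 inverted output

Evaluate each candidate on input A=1, B=1:
  g3 stuck-at-1: g0=1, g1=0, g2=1, g3=1 [stuck-at-1] → 1 — eliminated
  g3 inverted output: g0=1, g1=0, g2=1, g3=0 [inverted output] → 0 — matches
Only g3 inverted output reproduces the observed 0.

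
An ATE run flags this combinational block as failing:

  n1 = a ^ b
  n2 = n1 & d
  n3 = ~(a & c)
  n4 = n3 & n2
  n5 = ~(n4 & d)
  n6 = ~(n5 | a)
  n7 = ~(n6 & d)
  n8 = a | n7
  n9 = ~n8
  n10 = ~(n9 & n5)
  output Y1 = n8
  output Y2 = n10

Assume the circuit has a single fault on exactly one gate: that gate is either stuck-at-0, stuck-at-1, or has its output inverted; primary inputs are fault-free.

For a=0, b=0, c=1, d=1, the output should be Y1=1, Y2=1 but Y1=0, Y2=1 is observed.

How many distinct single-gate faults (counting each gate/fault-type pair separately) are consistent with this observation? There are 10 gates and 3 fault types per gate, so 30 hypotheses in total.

Fault-free: n1=0, n2=0, n3=1, n4=0, n5=1, n6=0, n7=1, n8=1, n9=0, n10=1 → Y1=1, Y2=1. Observed Y1=0, Y2=1.
  n1: stuck-at-1, inverted output ✓; others ✗
  n2: stuck-at-1, inverted output ✓; others ✗
  n3: none of the 3 fault types match ✗
  n4: stuck-at-1, inverted output ✓; others ✗
  n5: stuck-at-0, inverted output ✓; others ✗
  n6: none of the 3 fault types match ✗
  n7: none of the 3 fault types match ✗
  n8: none of the 3 fault types match ✗
  n9: none of the 3 fault types match ✗
  n10: none of the 3 fault types match ✗
Consistent faults: {n1 stuck-at-1, n1 inverted output, n2 stuck-at-1, n2 inverted output, n4 stuck-at-1, n4 inverted output, n5 stuck-at-0, n5 inverted output} — 8 in all.

8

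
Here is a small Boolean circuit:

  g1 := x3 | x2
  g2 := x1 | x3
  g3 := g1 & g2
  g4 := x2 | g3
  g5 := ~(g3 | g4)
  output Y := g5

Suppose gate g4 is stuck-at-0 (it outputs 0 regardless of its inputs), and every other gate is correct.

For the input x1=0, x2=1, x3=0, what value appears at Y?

Propagate with g4 forced: g1=1, g2=0, g3=0, g4=0 [stuck-at-0], g5=1.
So Y = 1. (Without the fault it would be 0.)

1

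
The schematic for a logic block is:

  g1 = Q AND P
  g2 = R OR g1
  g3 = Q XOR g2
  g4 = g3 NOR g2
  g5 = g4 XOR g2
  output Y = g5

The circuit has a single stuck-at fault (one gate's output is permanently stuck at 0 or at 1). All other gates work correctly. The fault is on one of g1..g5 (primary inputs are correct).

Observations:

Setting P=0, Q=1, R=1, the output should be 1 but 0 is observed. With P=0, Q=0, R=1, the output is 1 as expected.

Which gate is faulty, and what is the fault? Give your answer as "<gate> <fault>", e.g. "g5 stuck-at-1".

Fault-free values for test 1 (P=0, Q=1, R=1): g1=0, g2=1, g3=0, g4=0, g5=1, giving Y=1. Observed 0.
Test 1: faults giving observed 0 are {g2 stuck-at-0, g4 stuck-at-1, g5 stuck-at-0}.
Test 2 (P=0, Q=0, R=1): fault-free g1=0, g2=1, g3=1, g4=0, g5=1 → 1; observed 1. Eliminates g4 stuck-at-1, g5 stuck-at-0.
Only g2 stuck-at-0 is consistent with every test.

g2 stuck-at-0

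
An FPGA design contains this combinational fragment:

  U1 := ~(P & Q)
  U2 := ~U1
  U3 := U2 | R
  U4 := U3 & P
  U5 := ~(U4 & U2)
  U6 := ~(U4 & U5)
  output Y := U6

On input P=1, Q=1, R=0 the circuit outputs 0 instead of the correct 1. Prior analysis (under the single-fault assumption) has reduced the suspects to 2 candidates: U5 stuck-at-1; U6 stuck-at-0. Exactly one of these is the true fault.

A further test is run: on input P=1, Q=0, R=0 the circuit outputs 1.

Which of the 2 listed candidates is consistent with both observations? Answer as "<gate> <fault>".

U5 stuck-at-1

Evaluate each candidate on input P=1, Q=0, R=0:
  U5 stuck-at-1: U1=1, U2=0, U3=0, U4=0, U5=1 [stuck-at-1], U6=1 → 1 — matches
  U6 stuck-at-0: U1=1, U2=0, U3=0, U4=0, U5=1, U6=0 [stuck-at-0] → 0 — eliminated
Only U5 stuck-at-1 reproduces the observed 1.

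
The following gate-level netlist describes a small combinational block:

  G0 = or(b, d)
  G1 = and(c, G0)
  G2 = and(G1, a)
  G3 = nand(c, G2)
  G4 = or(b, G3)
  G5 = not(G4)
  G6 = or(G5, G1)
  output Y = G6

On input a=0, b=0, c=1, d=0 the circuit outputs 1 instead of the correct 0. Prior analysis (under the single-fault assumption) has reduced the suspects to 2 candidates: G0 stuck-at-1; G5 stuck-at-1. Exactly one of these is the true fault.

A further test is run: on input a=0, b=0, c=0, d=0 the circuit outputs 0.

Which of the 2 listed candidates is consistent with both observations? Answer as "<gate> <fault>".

Evaluate each candidate on input a=0, b=0, c=0, d=0:
  G0 stuck-at-1: G0=1 [stuck-at-1], G1=0, G2=0, G3=1, G4=1, G5=0, G6=0 → 0 — matches
  G5 stuck-at-1: G0=0, G1=0, G2=0, G3=1, G4=1, G5=1 [stuck-at-1], G6=1 → 1 — eliminated
Only G0 stuck-at-1 reproduces the observed 0.

G0 stuck-at-1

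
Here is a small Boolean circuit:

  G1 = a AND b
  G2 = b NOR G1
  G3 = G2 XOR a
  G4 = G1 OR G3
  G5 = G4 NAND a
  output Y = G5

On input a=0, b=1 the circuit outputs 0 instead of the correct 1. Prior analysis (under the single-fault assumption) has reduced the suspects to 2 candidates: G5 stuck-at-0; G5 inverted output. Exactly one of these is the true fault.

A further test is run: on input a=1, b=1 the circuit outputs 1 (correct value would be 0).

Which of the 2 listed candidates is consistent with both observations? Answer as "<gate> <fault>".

Evaluate each candidate on input a=1, b=1:
  G5 stuck-at-0: G1=1, G2=0, G3=1, G4=1, G5=0 [stuck-at-0] → 0 — eliminated
  G5 inverted output: G1=1, G2=0, G3=1, G4=1, G5=1 [inverted output] → 1 — matches
Only G5 inverted output reproduces the observed 1.

G5 inverted output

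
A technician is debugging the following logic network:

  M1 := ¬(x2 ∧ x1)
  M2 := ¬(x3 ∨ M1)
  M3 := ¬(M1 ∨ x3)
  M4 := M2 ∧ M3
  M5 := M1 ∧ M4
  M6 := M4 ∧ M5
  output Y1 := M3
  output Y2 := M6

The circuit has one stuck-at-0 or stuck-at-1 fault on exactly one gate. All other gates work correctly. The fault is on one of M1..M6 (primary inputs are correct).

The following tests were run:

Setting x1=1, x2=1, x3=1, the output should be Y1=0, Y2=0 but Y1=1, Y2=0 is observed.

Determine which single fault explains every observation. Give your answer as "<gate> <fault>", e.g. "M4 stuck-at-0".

M3 stuck-at-1

Fault-free values for test 1 (x1=1, x2=1, x3=1): M1=0, M2=0, M3=0, M4=0, M5=0, M6=0, giving Y1=0, Y2=0. Observed Y1=1, Y2=0.
Test 1: faults giving observed Y1=1, Y2=0 are {M3 stuck-at-1}.
Only M3 stuck-at-1 is consistent with every test.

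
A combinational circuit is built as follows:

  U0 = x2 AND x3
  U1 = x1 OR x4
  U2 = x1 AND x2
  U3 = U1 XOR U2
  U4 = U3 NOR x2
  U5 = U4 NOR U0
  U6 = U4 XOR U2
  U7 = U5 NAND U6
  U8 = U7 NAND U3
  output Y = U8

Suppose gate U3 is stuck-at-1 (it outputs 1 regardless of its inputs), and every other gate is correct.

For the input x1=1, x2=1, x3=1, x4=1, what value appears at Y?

Propagate with U3 forced: U0=1, U1=1, U2=1, U3=1 [stuck-at-1], U4=0, U5=0, U6=1, U7=1, U8=0.
So Y = 0. (Without the fault it would be 1.)

0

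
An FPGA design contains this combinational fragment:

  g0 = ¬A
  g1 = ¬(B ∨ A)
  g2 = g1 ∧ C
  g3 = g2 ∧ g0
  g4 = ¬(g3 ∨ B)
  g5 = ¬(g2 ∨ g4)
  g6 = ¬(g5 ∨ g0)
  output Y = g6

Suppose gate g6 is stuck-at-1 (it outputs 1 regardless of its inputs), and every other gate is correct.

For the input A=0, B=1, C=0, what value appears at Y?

1

Propagate with g6 forced: g0=1, g1=0, g2=0, g3=0, g4=0, g5=1, g6=1 [stuck-at-1].
So Y = 1. (Without the fault it would be 0.)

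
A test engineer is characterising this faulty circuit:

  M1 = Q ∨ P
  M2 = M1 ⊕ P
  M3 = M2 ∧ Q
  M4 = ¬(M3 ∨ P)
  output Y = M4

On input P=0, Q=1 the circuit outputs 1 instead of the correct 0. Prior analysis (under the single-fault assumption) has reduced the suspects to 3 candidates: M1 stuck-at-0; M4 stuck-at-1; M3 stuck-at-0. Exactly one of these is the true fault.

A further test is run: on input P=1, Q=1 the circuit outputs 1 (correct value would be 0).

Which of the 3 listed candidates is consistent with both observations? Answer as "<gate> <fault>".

M4 stuck-at-1

Evaluate each candidate on input P=1, Q=1:
  M1 stuck-at-0: M1=0 [stuck-at-0], M2=1, M3=1, M4=0 → 0 — eliminated
  M4 stuck-at-1: M1=1, M2=0, M3=0, M4=1 [stuck-at-1] → 1 — matches
  M3 stuck-at-0: M1=1, M2=0, M3=0 [stuck-at-0], M4=0 → 0 — eliminated
Only M4 stuck-at-1 reproduces the observed 1.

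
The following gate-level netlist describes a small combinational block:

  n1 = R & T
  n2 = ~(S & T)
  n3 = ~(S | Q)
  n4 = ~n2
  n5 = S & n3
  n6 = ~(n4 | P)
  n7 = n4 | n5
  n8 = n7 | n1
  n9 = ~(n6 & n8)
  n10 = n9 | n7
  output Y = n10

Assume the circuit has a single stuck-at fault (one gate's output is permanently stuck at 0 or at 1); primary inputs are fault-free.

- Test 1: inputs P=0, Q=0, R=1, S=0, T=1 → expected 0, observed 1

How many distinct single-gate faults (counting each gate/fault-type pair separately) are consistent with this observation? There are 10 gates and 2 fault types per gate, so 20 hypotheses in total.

9

Fault-free: n1=1, n2=1, n3=1, n4=0, n5=0, n6=1, n7=0, n8=1, n9=0, n10=0 → 0. Observed 1.
  n1: stuck-at-0 ✓; others ✗
  n2: stuck-at-0 ✓; others ✗
  n3: none of the 2 fault types match ✗
  n4: stuck-at-1 ✓; others ✗
  n5: stuck-at-1 ✓; others ✗
  n6: stuck-at-0 ✓; others ✗
  n7: stuck-at-1 ✓; others ✗
  n8: stuck-at-0 ✓; others ✗
  n9: stuck-at-1 ✓; others ✗
  n10: stuck-at-1 ✓; others ✗
Consistent faults: {n1 stuck-at-0, n2 stuck-at-0, n4 stuck-at-1, n5 stuck-at-1, n6 stuck-at-0, n7 stuck-at-1, n8 stuck-at-0, n9 stuck-at-1, n10 stuck-at-1} — 9 in all.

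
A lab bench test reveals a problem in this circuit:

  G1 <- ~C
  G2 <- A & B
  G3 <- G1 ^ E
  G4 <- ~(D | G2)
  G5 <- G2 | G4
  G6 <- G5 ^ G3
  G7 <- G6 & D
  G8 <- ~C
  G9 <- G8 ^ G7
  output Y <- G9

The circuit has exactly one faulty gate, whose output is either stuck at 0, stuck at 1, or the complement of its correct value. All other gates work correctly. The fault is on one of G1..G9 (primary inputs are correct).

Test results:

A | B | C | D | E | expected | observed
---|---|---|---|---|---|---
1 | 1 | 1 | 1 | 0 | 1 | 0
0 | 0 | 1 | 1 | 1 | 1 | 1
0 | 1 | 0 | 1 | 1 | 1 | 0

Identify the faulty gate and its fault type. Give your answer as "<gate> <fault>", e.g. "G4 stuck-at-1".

Fault-free values for test 1 (A=1, B=1, C=1, D=1, E=0): G1=0, G2=1, G3=0, G4=0, G5=1, G6=1, G7=1, G8=0, G9=1, giving Y=1. Observed 0.
Test 1: faults giving observed 0 are {G1 stuck-at-1, G1 inverted output, G2 stuck-at-0, G2 inverted output, G3 stuck-at-1, G3 inverted output, G5 stuck-at-0, G5 inverted output, G6 stuck-at-0, G6 inverted output, G7 stuck-at-0, G7 inverted output, G8 stuck-at-1, G8 inverted output, G9 stuck-at-0, G9 inverted output}.
Test 2 (A=0, B=0, C=1, D=1, E=1): fault-free G1=0, G2=0, G3=1, G4=0, G5=0, G6=1, G7=1, G8=0, G9=1 → 1; observed 1. Eliminates G1 stuck-at-1, G1 inverted output, G2 inverted output, G3 inverted output, G5 inverted output, G6 stuck-at-0, G6 inverted output, G7 stuck-at-0, G7 inverted output, G8 stuck-at-1, G8 inverted output, G9 stuck-at-0, G9 inverted output.
Test 3 (A=0, B=1, C=0, D=1, E=1): fault-free G1=1, G2=0, G3=0, G4=0, G5=0, G6=0, G7=0, G8=1, G9=1 → 1; observed 0. Eliminates G2 stuck-at-0, G5 stuck-at-0.
Only G3 stuck-at-1 is consistent with every test.

G3 stuck-at-1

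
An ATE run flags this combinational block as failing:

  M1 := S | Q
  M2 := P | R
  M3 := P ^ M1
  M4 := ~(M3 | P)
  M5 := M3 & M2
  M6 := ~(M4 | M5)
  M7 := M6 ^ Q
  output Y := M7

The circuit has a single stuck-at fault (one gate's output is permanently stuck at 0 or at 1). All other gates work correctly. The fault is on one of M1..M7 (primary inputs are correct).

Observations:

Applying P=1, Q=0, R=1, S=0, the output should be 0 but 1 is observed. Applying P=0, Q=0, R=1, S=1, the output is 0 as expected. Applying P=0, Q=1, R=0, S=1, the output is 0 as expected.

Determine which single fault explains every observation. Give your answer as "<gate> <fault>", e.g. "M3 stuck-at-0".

Fault-free values for test 1 (P=1, Q=0, R=1, S=0): M1=0, M2=1, M3=1, M4=0, M5=1, M6=0, M7=0, giving Y=0. Observed 1.
Test 1: faults giving observed 1 are {M1 stuck-at-1, M2 stuck-at-0, M3 stuck-at-0, M5 stuck-at-0, M6 stuck-at-1, M7 stuck-at-1}.
Test 2 (P=0, Q=0, R=1, S=1): fault-free M1=1, M2=1, M3=1, M4=0, M5=1, M6=0, M7=0 → 0; observed 0. Eliminates M2 stuck-at-0, M5 stuck-at-0, M6 stuck-at-1, M7 stuck-at-1.
Test 3 (P=0, Q=1, R=0, S=1): fault-free M1=1, M2=0, M3=1, M4=0, M5=0, M6=1, M7=0 → 0; observed 0. Eliminates M3 stuck-at-0.
Only M1 stuck-at-1 is consistent with every test.

M1 stuck-at-1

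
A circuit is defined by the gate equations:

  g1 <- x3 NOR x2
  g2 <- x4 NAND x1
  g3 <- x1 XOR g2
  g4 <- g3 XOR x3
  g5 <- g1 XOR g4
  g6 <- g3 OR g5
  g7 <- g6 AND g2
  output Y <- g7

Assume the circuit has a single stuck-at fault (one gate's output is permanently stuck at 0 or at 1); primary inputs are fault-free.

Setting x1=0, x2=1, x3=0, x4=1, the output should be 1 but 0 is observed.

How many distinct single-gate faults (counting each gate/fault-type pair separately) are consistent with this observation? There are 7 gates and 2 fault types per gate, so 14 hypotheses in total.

4

Fault-free: g1=0, g2=1, g3=1, g4=1, g5=1, g6=1, g7=1 → 1. Observed 0.
  g1 stuck-at-0: output 1 ✗
  g1 stuck-at-1: output 1 ✗
  g2 stuck-at-0: output 0 ✓
  g2 stuck-at-1: output 1 ✗
  g3 stuck-at-0: output 0 ✓
  g3 stuck-at-1: output 1 ✗
  g4 stuck-at-0: output 1 ✗
  g4 stuck-at-1: output 1 ✗
  g5 stuck-at-0: output 1 ✗
  g5 stuck-at-1: output 1 ✗
  g6 stuck-at-0: output 0 ✓
  g6 stuck-at-1: output 1 ✗
  g7 stuck-at-0: output 0 ✓
  g7 stuck-at-1: output 1 ✗
Consistent faults: {g2 stuck-at-0, g3 stuck-at-0, g6 stuck-at-0, g7 stuck-at-0} — 4 in all.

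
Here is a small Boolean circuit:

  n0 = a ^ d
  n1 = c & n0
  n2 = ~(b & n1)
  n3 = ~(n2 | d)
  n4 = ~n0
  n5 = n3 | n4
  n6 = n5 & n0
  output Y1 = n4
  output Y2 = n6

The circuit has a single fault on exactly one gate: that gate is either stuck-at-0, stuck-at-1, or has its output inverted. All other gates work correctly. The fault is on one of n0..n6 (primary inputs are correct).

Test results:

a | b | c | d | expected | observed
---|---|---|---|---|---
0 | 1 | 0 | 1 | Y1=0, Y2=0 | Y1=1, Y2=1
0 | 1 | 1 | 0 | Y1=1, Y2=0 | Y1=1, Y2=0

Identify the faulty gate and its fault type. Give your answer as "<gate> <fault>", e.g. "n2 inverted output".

Fault-free values for test 1 (a=0, b=1, c=0, d=1): n0=1, n1=0, n2=1, n3=0, n4=0, n5=0, n6=0, giving Y1=0, Y2=0. Observed Y1=1, Y2=1.
Test 1: faults giving observed Y1=1, Y2=1 are {n4 stuck-at-1, n4 inverted output}.
Test 2 (a=0, b=1, c=1, d=0): fault-free n0=0, n1=0, n2=1, n3=0, n4=1, n5=1, n6=0 → Y1=1, Y2=0; observed Y1=1, Y2=0. Eliminates n4 inverted output.
Only n4 stuck-at-1 is consistent with every test.

n4 stuck-at-1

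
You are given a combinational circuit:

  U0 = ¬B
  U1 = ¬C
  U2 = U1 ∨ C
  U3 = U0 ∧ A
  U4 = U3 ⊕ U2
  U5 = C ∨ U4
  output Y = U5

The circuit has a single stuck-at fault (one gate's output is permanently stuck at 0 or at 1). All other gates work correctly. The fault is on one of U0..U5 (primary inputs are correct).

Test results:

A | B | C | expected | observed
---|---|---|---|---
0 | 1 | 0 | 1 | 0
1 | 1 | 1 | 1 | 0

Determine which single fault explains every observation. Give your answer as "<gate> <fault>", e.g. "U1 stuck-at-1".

U5 stuck-at-0

Fault-free values for test 1 (A=0, B=1, C=0): U0=0, U1=1, U2=1, U3=0, U4=1, U5=1, giving Y=1. Observed 0.
Test 1: faults giving observed 0 are {U1 stuck-at-0, U2 stuck-at-0, U3 stuck-at-1, U4 stuck-at-0, U5 stuck-at-0}.
Test 2 (A=1, B=1, C=1): fault-free U0=0, U1=0, U2=1, U3=0, U4=1, U5=1 → 1; observed 0. Eliminates U1 stuck-at-0, U2 stuck-at-0, U3 stuck-at-1, U4 stuck-at-0.
Only U5 stuck-at-0 is consistent with every test.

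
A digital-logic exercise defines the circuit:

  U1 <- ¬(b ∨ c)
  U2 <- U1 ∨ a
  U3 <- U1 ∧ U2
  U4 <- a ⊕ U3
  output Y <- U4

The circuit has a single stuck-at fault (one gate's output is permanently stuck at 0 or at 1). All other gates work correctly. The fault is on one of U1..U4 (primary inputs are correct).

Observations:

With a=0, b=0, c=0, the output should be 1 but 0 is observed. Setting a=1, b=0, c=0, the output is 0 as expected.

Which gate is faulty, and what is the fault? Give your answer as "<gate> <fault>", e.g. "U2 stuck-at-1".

Fault-free values for test 1 (a=0, b=0, c=0): U1=1, U2=1, U3=1, U4=1, giving Y=1. Observed 0.
Test 1: faults giving observed 0 are {U1 stuck-at-0, U2 stuck-at-0, U3 stuck-at-0, U4 stuck-at-0}.
Test 2 (a=1, b=0, c=0): fault-free U1=1, U2=1, U3=1, U4=0 → 0; observed 0. Eliminates U1 stuck-at-0, U2 stuck-at-0, U3 stuck-at-0.
Only U4 stuck-at-0 is consistent with every test.

U4 stuck-at-0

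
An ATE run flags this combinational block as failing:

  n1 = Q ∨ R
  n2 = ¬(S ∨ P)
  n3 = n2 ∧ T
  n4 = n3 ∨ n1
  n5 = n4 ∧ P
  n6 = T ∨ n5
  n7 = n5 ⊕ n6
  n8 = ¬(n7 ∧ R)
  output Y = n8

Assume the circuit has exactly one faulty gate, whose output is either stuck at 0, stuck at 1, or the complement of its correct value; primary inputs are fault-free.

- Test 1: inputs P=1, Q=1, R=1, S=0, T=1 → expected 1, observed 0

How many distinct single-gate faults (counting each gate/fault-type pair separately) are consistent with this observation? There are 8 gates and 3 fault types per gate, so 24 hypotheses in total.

Fault-free: n1=1, n2=0, n3=0, n4=1, n5=1, n6=1, n7=0, n8=1 → 1. Observed 0.
  n1: stuck-at-0, inverted output ✓; others ✗
  n2: none of the 3 fault types match ✗
  n3: none of the 3 fault types match ✗
  n4: stuck-at-0, inverted output ✓; others ✗
  n5: stuck-at-0, inverted output ✓; others ✗
  n6: stuck-at-0, inverted output ✓; others ✗
  n7: stuck-at-1, inverted output ✓; others ✗
  n8: stuck-at-0, inverted output ✓; others ✗
Consistent faults: {n1 stuck-at-0, n1 inverted output, n4 stuck-at-0, n4 inverted output, n5 stuck-at-0, n5 inverted output, n6 stuck-at-0, n6 inverted output, n7 stuck-at-1, n7 inverted output, n8 stuck-at-0, n8 inverted output} — 12 in all.

12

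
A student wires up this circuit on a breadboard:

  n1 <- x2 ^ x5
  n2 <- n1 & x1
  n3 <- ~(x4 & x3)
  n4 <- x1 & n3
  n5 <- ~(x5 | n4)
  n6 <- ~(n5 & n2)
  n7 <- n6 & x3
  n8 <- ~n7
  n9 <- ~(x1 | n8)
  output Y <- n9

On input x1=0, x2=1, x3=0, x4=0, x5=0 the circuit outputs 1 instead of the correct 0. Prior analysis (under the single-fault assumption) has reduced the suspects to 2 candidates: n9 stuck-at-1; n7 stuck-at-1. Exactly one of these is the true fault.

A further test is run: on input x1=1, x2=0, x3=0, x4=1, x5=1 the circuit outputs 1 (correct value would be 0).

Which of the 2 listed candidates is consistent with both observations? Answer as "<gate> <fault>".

n9 stuck-at-1

Evaluate each candidate on input x1=1, x2=0, x3=0, x4=1, x5=1:
  n9 stuck-at-1: n1=1, n2=1, n3=1, n4=1, n5=0, n6=1, n7=0, n8=1, n9=1 [stuck-at-1] → 1 — matches
  n7 stuck-at-1: n1=1, n2=1, n3=1, n4=1, n5=0, n6=1, n7=1 [stuck-at-1], n8=0, n9=0 → 0 — eliminated
Only n9 stuck-at-1 reproduces the observed 1.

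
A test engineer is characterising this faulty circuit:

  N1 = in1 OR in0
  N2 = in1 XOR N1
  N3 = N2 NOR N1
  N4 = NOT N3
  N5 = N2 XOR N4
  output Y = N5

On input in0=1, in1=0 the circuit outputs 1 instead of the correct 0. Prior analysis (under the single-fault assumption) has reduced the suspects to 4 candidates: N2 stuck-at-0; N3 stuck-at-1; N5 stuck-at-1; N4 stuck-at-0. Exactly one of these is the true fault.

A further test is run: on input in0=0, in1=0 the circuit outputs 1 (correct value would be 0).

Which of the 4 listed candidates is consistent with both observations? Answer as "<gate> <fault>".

Evaluate each candidate on input in0=0, in1=0:
  N2 stuck-at-0: N1=0, N2=0 [stuck-at-0], N3=1, N4=0, N5=0 → 0 — eliminated
  N3 stuck-at-1: N1=0, N2=0, N3=1 [stuck-at-1], N4=0, N5=0 → 0 — eliminated
  N5 stuck-at-1: N1=0, N2=0, N3=1, N4=0, N5=1 [stuck-at-1] → 1 — matches
  N4 stuck-at-0: N1=0, N2=0, N3=1, N4=0 [stuck-at-0], N5=0 → 0 — eliminated
Only N5 stuck-at-1 reproduces the observed 1.

N5 stuck-at-1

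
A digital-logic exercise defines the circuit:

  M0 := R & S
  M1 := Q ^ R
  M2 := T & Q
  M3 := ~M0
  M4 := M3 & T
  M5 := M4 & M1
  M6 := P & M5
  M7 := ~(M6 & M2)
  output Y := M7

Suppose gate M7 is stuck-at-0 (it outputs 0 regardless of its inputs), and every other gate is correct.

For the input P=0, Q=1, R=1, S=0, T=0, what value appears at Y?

Propagate with M7 forced: M0=0, M1=0, M2=0, M3=1, M4=0, M5=0, M6=0, M7=0 [stuck-at-0].
So Y = 0. (Without the fault it would be 1.)

0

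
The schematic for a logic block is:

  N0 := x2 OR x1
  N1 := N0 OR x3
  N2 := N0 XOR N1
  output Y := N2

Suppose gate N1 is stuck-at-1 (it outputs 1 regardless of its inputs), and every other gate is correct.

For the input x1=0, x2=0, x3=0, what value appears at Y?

1

Propagate with N1 forced: N0=0, N1=1 [stuck-at-1], N2=1.
So Y = 1. (Without the fault it would be 0.)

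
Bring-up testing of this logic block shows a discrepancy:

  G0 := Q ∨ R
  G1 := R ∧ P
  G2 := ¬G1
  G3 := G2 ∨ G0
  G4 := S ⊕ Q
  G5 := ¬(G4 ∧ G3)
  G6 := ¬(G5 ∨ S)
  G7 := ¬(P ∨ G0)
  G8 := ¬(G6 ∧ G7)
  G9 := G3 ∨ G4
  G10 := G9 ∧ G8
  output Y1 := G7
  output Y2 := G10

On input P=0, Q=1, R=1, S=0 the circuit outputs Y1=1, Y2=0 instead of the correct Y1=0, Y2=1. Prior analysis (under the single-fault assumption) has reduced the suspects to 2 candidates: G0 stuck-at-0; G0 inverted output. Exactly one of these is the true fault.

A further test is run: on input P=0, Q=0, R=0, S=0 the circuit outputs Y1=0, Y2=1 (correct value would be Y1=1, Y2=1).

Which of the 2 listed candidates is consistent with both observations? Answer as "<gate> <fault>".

Evaluate each candidate on input P=0, Q=0, R=0, S=0:
  G0 stuck-at-0: G0=0 [stuck-at-0], G1=0, G2=1, G3=1, G4=0, G5=1, G6=0, G7=1, G8=1, G9=1, G10=1 → Y1=1, Y2=1 — eliminated
  G0 inverted output: G0=1 [inverted output], G1=0, G2=1, G3=1, G4=0, G5=1, G6=0, G7=0, G8=1, G9=1, G10=1 → Y1=0, Y2=1 — matches
Only G0 inverted output reproduces the observed Y1=0, Y2=1.

G0 inverted output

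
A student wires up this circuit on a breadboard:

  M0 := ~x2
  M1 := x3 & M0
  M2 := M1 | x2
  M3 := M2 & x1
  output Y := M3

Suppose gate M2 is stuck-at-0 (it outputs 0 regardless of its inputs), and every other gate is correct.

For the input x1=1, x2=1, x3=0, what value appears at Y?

Propagate with M2 forced: M0=0, M1=0, M2=0 [stuck-at-0], M3=0.
So Y = 0. (Without the fault it would be 1.)

0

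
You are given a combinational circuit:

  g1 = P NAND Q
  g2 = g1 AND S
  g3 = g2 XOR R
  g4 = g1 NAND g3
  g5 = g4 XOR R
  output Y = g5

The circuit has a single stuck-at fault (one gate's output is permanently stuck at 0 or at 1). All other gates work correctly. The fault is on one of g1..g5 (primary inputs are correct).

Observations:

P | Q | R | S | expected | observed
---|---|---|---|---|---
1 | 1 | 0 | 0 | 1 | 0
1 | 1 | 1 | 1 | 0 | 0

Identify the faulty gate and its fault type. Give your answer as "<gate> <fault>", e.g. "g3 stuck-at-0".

Fault-free values for test 1 (P=1, Q=1, R=0, S=0): g1=0, g2=0, g3=0, g4=1, g5=1, giving Y=1. Observed 0.
Test 1: faults giving observed 0 are {g4 stuck-at-0, g5 stuck-at-0}.
Test 2 (P=1, Q=1, R=1, S=1): fault-free g1=0, g2=0, g3=1, g4=1, g5=0 → 0; observed 0. Eliminates g4 stuck-at-0.
Only g5 stuck-at-0 is consistent with every test.

g5 stuck-at-0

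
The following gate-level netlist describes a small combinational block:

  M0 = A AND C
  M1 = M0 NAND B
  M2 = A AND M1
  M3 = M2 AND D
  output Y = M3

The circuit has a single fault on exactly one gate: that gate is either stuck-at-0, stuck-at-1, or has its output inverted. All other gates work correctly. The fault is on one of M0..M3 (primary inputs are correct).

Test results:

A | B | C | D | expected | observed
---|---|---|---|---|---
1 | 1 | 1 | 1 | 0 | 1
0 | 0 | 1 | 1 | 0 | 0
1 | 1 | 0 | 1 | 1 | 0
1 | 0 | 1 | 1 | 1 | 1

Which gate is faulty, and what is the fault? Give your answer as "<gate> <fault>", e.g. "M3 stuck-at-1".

Fault-free values for test 1 (A=1, B=1, C=1, D=1): M0=1, M1=0, M2=0, M3=0, giving Y=0. Observed 1.
Test 1: faults giving observed 1 are {M0 stuck-at-0, M0 inverted output, M1 stuck-at-1, M1 inverted output, M2 stuck-at-1, M2 inverted output, M3 stuck-at-1, M3 inverted output}.
Test 2 (A=0, B=0, C=1, D=1): fault-free M0=0, M1=1, M2=0, M3=0 → 0; observed 0. Eliminates M2 stuck-at-1, M2 inverted output, M3 stuck-at-1, M3 inverted output.
Test 3 (A=1, B=1, C=0, D=1): fault-free M0=0, M1=1, M2=1, M3=1 → 1; observed 0. Eliminates M0 stuck-at-0, M1 stuck-at-1.
Test 4 (A=1, B=0, C=1, D=1): fault-free M0=1, M1=1, M2=1, M3=1 → 1; observed 1. Eliminates M1 inverted output.
Only M0 inverted output is consistent with every test.

M0 inverted output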